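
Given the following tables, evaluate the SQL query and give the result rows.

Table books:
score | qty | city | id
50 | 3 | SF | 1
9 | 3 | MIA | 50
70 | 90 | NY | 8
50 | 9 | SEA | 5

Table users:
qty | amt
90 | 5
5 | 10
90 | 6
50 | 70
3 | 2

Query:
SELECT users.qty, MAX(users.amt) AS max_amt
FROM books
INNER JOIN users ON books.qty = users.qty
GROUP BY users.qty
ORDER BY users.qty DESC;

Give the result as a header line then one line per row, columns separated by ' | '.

== RESULT ==
users.qty | max_amt
90 | 6
3 | 2

Derivation:
After JOIN users (4 rows):
books.score | books.qty | books.city | books.id | users.qty | users.amt
50 | 3 | SF | 1 | 3 | 2
9 | 3 | MIA | 50 | 3 | 2
70 | 90 | NY | 8 | 90 | 5
70 | 90 | NY | 8 | 90 | 6
After GROUP BY (2 rows):
users.qty | max_amt
3 | 2
90 | 6
After ORDER BY (2 rows):
users.qty | max_amt
90 | 6
3 | 2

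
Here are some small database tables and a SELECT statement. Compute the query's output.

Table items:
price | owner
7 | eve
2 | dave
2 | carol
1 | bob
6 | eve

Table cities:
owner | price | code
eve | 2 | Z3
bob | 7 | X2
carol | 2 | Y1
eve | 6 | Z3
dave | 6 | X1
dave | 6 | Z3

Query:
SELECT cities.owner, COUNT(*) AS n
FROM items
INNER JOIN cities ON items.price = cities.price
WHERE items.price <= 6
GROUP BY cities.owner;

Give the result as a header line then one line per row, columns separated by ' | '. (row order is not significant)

After JOIN cities (8 rows):
items.price | items.owner | cities.owner | cities.price | cities.code
7 | eve | bob | 7 | X2
2 | dave | eve | 2 | Z3
2 | dave | carol | 2 | Y1
2 | carol | eve | 2 | Z3
2 | carol | carol | 2 | Y1
6 | eve | eve | 6 | Z3
6 | eve | dave | 6 | X1
6 | eve | dave | 6 | Z3
After WHERE (7 rows):
items.price | items.owner | cities.owner | cities.price | cities.code
2 | dave | eve | 2 | Z3
2 | dave | carol | 2 | Y1
2 | carol | eve | 2 | Z3
2 | carol | carol | 2 | Y1
6 | eve | eve | 6 | Z3
6 | eve | dave | 6 | X1
6 | eve | dave | 6 | Z3
After GROUP BY (3 rows):
cities.owner | n
eve | 3
carol | 2
dave | 2

== RESULT ==
cities.owner | n
eve | 3
carol | 2
dave | 2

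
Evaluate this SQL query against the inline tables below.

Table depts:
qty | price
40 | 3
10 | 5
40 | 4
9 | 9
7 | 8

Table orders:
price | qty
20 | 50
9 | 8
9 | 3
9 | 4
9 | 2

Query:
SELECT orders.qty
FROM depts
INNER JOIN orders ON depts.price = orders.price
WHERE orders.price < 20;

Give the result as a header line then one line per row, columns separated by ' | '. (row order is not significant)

== RESULT ==
orders.qty
8
3
4
2

Derivation:
After JOIN orders (4 rows):
depts.qty | depts.price | orders.price | orders.qty
9 | 9 | 9 | 8
9 | 9 | 9 | 3
9 | 9 | 9 | 4
9 | 9 | 9 | 2
After WHERE (4 rows):
depts.qty | depts.price | orders.price | orders.qty
9 | 9 | 9 | 8
9 | 9 | 9 | 3
9 | 9 | 9 | 4
9 | 9 | 9 | 2
After SELECT (4 rows):
orders.qty
8
3
4
2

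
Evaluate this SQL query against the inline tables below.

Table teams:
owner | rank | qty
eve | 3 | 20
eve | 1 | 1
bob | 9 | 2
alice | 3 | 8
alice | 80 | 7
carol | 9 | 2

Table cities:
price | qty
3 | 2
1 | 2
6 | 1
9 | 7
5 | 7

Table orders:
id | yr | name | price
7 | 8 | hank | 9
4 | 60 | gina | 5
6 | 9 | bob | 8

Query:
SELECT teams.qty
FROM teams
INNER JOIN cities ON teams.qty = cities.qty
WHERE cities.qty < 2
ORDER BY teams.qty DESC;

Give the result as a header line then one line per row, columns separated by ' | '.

After JOIN cities (7 rows):
teams.owner | teams.rank | teams.qty | cities.price | cities.qty
eve | 1 | 1 | 6 | 1
bob | 9 | 2 | 3 | 2
bob | 9 | 2 | 1 | 2
alice | 80 | 7 | 9 | 7
alice | 80 | 7 | 5 | 7
carol | 9 | 2 | 3 | 2
carol | 9 | 2 | 1 | 2
After WHERE (1 rows):
teams.owner | teams.rank | teams.qty | cities.price | cities.qty
eve | 1 | 1 | 6 | 1
After SELECT (1 rows):
teams.qty
1
After ORDER BY (1 rows):
teams.qty
1

== RESULT ==
teams.qty
1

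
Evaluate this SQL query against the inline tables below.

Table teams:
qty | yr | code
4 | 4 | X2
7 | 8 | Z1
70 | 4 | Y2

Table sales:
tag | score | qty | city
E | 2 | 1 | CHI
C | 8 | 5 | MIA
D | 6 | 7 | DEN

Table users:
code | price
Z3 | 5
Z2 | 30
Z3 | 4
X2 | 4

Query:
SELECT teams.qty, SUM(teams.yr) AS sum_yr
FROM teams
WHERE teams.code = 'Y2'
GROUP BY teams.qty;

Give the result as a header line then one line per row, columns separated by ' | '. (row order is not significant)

After WHERE (1 rows):
teams.qty | teams.yr | teams.code
70 | 4 | Y2
After GROUP BY (1 rows):
teams.qty | sum_yr
70 | 4

== RESULT ==
teams.qty | sum_yr
70 | 4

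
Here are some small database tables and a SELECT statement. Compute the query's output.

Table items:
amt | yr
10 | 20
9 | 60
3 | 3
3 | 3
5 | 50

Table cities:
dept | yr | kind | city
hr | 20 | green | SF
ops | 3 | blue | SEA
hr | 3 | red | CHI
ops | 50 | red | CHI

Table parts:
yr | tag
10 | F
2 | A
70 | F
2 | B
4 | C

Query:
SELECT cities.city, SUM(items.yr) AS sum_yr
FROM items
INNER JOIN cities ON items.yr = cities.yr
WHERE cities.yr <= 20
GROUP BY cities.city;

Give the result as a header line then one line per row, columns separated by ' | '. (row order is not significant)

== RESULT ==
cities.city | sum_yr
SF | 20
SEA | 6
CHI | 6

Derivation:
After JOIN cities (6 rows):
items.amt | items.yr | cities.dept | cities.yr | cities.kind | cities.city
10 | 20 | hr | 20 | green | SF
3 | 3 | ops | 3 | blue | SEA
3 | 3 | hr | 3 | red | CHI
3 | 3 | ops | 3 | blue | SEA
3 | 3 | hr | 3 | red | CHI
5 | 50 | ops | 50 | red | CHI
After WHERE (5 rows):
items.amt | items.yr | cities.dept | cities.yr | cities.kind | cities.city
10 | 20 | hr | 20 | green | SF
3 | 3 | ops | 3 | blue | SEA
3 | 3 | hr | 3 | red | CHI
3 | 3 | ops | 3 | blue | SEA
3 | 3 | hr | 3 | red | CHI
After GROUP BY (3 rows):
cities.city | sum_yr
SF | 20
SEA | 6
CHI | 6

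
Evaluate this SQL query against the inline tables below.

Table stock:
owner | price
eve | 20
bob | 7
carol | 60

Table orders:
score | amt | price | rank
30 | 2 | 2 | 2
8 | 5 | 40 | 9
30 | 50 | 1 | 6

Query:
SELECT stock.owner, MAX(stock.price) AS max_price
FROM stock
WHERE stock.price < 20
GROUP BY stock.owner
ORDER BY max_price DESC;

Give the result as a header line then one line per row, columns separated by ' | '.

== RESULT ==
stock.owner | max_price
bob | 7

Derivation:
After WHERE (1 rows):
stock.owner | stock.price
bob | 7
After GROUP BY (1 rows):
stock.owner | max_price
bob | 7
After ORDER BY (1 rows):
stock.owner | max_price
bob | 7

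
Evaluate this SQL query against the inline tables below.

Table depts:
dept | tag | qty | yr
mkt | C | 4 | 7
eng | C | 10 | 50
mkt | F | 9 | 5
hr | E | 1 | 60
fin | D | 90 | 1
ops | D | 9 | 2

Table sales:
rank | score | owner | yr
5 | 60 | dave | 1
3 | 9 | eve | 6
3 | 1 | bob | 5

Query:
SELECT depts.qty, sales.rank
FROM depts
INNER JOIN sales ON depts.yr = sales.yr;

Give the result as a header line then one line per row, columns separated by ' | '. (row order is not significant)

After JOIN sales (2 rows):
depts.dept | depts.tag | depts.qty | depts.yr | sales.rank | sales.score | sales.owner | sales.yr
mkt | F | 9 | 5 | 3 | 1 | bob | 5
fin | D | 90 | 1 | 5 | 60 | dave | 1
After SELECT (2 rows):
depts.qty | sales.rank
9 | 3
90 | 5

== RESULT ==
depts.qty | sales.rank
9 | 3
90 | 5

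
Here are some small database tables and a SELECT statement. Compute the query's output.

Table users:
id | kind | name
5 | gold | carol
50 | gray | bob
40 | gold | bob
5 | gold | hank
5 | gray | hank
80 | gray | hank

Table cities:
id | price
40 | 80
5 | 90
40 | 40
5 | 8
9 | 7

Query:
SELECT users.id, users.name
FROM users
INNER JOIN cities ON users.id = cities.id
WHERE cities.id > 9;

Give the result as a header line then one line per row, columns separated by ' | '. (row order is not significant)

After JOIN cities (8 rows):
users.id | users.kind | users.name | cities.id | cities.price
5 | gold | carol | 5 | 90
5 | gold | carol | 5 | 8
40 | gold | bob | 40 | 80
40 | gold | bob | 40 | 40
5 | gold | hank | 5 | 90
5 | gold | hank | 5 | 8
5 | gray | hank | 5 | 90
5 | gray | hank | 5 | 8
After WHERE (2 rows):
users.id | users.kind | users.name | cities.id | cities.price
40 | gold | bob | 40 | 80
40 | gold | bob | 40 | 40
After SELECT (2 rows):
users.id | users.name
40 | bob
40 | bob

== RESULT ==
users.id | users.name
40 | bob
40 | bob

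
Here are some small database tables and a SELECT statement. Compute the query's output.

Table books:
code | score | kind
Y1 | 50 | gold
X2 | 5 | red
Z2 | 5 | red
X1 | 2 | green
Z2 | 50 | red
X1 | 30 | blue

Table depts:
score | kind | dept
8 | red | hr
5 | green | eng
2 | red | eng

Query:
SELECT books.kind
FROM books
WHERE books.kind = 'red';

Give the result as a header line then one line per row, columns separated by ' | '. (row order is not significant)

== RESULT ==
books.kind
red
red
red

Derivation:
After WHERE (3 rows):
books.code | books.score | books.kind
X2 | 5 | red
Z2 | 5 | red
Z2 | 50 | red
After SELECT (3 rows):
books.kind
red
red
red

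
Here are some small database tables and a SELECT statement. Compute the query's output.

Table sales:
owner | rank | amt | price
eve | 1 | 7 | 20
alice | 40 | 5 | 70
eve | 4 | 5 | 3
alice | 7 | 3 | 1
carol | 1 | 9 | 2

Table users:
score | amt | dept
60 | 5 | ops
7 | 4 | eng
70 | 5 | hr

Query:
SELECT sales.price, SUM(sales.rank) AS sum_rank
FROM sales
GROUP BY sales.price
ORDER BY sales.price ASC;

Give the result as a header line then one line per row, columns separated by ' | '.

After GROUP BY (5 rows):
sales.price | sum_rank
20 | 1
70 | 40
3 | 4
1 | 7
2 | 1
After ORDER BY (5 rows):
sales.price | sum_rank
1 | 7
2 | 1
3 | 4
20 | 1
70 | 40

== RESULT ==
sales.price | sum_rank
1 | 7
2 | 1
3 | 4
20 | 1
70 | 40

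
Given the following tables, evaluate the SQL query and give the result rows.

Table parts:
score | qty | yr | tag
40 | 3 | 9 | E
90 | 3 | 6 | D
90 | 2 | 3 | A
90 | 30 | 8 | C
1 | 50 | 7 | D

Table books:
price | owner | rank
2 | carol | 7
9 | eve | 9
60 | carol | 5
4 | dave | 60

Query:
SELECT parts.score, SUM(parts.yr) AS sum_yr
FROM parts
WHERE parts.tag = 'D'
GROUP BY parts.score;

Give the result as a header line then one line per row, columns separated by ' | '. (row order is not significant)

After WHERE (2 rows):
parts.score | parts.qty | parts.yr | parts.tag
90 | 3 | 6 | D
1 | 50 | 7 | D
After GROUP BY (2 rows):
parts.score | sum_yr
90 | 6
1 | 7

== RESULT ==
parts.score | sum_yr
90 | 6
1 | 7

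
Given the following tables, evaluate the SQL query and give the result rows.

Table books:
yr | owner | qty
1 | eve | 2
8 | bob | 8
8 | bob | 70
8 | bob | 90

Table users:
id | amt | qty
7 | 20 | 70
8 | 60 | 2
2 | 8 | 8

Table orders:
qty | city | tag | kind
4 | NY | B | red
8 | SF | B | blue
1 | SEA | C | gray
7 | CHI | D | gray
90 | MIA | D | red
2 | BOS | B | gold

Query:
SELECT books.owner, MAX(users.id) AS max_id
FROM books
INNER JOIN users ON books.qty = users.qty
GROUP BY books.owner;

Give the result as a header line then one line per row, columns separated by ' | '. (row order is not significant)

After JOIN users (3 rows):
books.yr | books.owner | books.qty | users.id | users.amt | users.qty
1 | eve | 2 | 8 | 60 | 2
8 | bob | 8 | 2 | 8 | 8
8 | bob | 70 | 7 | 20 | 70
After GROUP BY (2 rows):
books.owner | max_id
eve | 8
bob | 7

== RESULT ==
books.owner | max_id
eve | 8
bob | 7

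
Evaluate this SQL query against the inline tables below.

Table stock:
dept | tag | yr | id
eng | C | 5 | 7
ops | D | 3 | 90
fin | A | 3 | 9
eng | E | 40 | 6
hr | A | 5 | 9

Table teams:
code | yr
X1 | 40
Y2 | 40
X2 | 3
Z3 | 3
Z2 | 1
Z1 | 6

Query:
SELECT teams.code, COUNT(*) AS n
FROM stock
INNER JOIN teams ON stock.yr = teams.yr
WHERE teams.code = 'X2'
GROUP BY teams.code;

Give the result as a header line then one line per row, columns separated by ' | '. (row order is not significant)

== RESULT ==
teams.code | n
X2 | 2

Derivation:
After JOIN teams (6 rows):
stock.dept | stock.tag | stock.yr | stock.id | teams.code | teams.yr
ops | D | 3 | 90 | X2 | 3
ops | D | 3 | 90 | Z3 | 3
fin | A | 3 | 9 | X2 | 3
fin | A | 3 | 9 | Z3 | 3
eng | E | 40 | 6 | X1 | 40
eng | E | 40 | 6 | Y2 | 40
After WHERE (2 rows):
stock.dept | stock.tag | stock.yr | stock.id | teams.code | teams.yr
ops | D | 3 | 90 | X2 | 3
fin | A | 3 | 9 | X2 | 3
After GROUP BY (1 rows):
teams.code | n
X2 | 2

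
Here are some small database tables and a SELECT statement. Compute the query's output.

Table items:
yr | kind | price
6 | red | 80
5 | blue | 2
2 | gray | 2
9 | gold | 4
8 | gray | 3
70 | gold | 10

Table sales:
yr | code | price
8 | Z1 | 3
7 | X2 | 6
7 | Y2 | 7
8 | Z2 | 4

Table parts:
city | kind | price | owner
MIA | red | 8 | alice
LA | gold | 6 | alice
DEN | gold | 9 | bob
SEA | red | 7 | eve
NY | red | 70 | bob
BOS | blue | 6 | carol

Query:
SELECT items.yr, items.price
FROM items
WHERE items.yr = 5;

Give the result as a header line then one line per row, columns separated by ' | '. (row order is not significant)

After WHERE (1 rows):
items.yr | items.kind | items.price
5 | blue | 2
After SELECT (1 rows):
items.yr | items.price
5 | 2

== RESULT ==
items.yr | items.price
5 | 2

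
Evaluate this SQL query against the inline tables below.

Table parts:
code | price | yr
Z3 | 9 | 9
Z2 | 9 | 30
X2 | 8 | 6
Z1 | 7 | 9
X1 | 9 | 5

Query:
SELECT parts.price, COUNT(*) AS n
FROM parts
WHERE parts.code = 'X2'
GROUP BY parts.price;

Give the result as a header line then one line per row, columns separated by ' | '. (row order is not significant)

After WHERE (1 rows):
parts.code | parts.price | parts.yr
X2 | 8 | 6
After GROUP BY (1 rows):
parts.price | n
8 | 1

== RESULT ==
parts.price | n
8 | 1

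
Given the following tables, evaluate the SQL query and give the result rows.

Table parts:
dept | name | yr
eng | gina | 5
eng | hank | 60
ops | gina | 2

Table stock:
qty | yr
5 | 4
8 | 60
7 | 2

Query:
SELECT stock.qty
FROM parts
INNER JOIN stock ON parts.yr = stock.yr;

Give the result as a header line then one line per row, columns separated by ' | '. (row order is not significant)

== RESULT ==
stock.qty
8
7

Derivation:
After JOIN stock (2 rows):
parts.dept | parts.name | parts.yr | stock.qty | stock.yr
eng | hank | 60 | 8 | 60
ops | gina | 2 | 7 | 2
After SELECT (2 rows):
stock.qty
8
7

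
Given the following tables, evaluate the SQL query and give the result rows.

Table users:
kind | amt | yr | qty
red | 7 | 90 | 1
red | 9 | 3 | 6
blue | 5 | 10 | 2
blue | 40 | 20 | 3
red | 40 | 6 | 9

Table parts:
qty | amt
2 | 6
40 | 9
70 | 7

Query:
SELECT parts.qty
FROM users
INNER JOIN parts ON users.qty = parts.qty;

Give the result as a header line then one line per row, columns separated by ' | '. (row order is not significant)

== RESULT ==
parts.qty
2

Derivation:
After JOIN parts (1 rows):
users.kind | users.amt | users.yr | users.qty | parts.qty | parts.amt
blue | 5 | 10 | 2 | 2 | 6
After SELECT (1 rows):
parts.qty
2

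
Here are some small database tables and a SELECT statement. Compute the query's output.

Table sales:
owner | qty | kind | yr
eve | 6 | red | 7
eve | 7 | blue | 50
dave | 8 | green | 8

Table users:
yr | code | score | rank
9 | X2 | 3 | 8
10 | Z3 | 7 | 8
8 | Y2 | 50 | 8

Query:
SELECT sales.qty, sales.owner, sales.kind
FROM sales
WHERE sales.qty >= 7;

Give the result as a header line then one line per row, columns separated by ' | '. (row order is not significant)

After WHERE (2 rows):
sales.owner | sales.qty | sales.kind | sales.yr
eve | 7 | blue | 50
dave | 8 | green | 8
After SELECT (2 rows):
sales.qty | sales.owner | sales.kind
7 | eve | blue
8 | dave | green

== RESULT ==
sales.qty | sales.owner | sales.kind
7 | eve | blue
8 | dave | green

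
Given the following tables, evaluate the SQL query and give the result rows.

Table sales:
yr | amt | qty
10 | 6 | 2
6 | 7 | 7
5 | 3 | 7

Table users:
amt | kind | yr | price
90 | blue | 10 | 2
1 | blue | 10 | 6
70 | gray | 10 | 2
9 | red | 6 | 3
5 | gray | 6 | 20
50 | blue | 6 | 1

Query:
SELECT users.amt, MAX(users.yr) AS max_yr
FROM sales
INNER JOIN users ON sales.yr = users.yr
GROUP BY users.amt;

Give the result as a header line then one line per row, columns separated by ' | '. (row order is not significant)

After JOIN users (6 rows):
sales.yr | sales.amt | sales.qty | users.amt | users.kind | users.yr | users.price
10 | 6 | 2 | 90 | blue | 10 | 2
10 | 6 | 2 | 1 | blue | 10 | 6
10 | 6 | 2 | 70 | gray | 10 | 2
6 | 7 | 7 | 9 | red | 6 | 3
6 | 7 | 7 | 5 | gray | 6 | 20
6 | 7 | 7 | 50 | blue | 6 | 1
After GROUP BY (6 rows):
users.amt | max_yr
90 | 10
1 | 10
70 | 10
9 | 6
5 | 6
50 | 6

== RESULT ==
users.amt | max_yr
90 | 10
1 | 10
70 | 10
9 | 6
5 | 6
50 | 6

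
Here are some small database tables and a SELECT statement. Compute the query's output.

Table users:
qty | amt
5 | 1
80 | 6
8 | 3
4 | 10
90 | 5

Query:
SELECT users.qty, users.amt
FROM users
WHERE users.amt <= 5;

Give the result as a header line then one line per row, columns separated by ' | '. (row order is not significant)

After WHERE (3 rows):
users.qty | users.amt
5 | 1
8 | 3
90 | 5
After SELECT (3 rows):
users.qty | users.amt
5 | 1
8 | 3
90 | 5

== RESULT ==
users.qty | users.amt
5 | 1
8 | 3
90 | 5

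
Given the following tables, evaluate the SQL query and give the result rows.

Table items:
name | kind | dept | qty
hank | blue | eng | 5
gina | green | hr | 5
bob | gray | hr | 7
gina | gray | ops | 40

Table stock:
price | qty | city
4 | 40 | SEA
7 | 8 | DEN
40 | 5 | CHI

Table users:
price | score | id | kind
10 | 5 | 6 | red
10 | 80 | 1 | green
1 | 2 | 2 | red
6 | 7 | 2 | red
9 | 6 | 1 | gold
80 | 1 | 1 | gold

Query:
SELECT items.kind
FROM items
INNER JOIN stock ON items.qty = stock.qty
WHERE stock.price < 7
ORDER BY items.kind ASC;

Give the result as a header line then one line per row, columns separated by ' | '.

After JOIN stock (3 rows):
items.name | items.kind | items.dept | items.qty | stock.price | stock.qty | stock.city
hank | blue | eng | 5 | 40 | 5 | CHI
gina | green | hr | 5 | 40 | 5 | CHI
gina | gray | ops | 40 | 4 | 40 | SEA
After WHERE (1 rows):
items.name | items.kind | items.dept | items.qty | stock.price | stock.qty | stock.city
gina | gray | ops | 40 | 4 | 40 | SEA
After SELECT (1 rows):
items.kind
gray
After ORDER BY (1 rows):
items.kind
gray

== RESULT ==
items.kind
gray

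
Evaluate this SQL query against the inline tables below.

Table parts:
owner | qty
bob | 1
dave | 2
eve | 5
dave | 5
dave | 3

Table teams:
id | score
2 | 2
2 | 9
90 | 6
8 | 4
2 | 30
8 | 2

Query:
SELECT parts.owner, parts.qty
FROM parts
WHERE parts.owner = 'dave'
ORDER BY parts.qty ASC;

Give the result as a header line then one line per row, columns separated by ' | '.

== RESULT ==
parts.owner | parts.qty
dave | 2
dave | 3
dave | 5

Derivation:
After WHERE (3 rows):
parts.owner | parts.qty
dave | 2
dave | 5
dave | 3
After SELECT (3 rows):
parts.owner | parts.qty
dave | 2
dave | 5
dave | 3
After ORDER BY (3 rows):
parts.owner | parts.qty
dave | 2
dave | 3
dave | 5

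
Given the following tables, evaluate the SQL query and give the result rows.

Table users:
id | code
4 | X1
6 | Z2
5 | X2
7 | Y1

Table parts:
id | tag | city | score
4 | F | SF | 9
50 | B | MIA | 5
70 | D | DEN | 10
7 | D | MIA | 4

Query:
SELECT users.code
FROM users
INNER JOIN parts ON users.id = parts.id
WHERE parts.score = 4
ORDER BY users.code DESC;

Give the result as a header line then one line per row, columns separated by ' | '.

After JOIN parts (2 rows):
users.id | users.code | parts.id | parts.tag | parts.city | parts.score
4 | X1 | 4 | F | SF | 9
7 | Y1 | 7 | D | MIA | 4
After WHERE (1 rows):
users.id | users.code | parts.id | parts.tag | parts.city | parts.score
7 | Y1 | 7 | D | MIA | 4
After SELECT (1 rows):
users.code
Y1
After ORDER BY (1 rows):
users.code
Y1

== RESULT ==
users.code
Y1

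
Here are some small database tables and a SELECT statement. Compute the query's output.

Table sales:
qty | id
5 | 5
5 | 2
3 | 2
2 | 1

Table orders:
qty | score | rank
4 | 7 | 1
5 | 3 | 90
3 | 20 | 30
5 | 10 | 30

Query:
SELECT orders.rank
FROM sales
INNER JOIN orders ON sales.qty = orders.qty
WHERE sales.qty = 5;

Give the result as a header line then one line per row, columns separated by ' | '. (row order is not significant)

== RESULT ==
orders.rank
90
30
90
30

Derivation:
After JOIN orders (5 rows):
sales.qty | sales.id | orders.qty | orders.score | orders.rank
5 | 5 | 5 | 3 | 90
5 | 5 | 5 | 10 | 30
5 | 2 | 5 | 3 | 90
5 | 2 | 5 | 10 | 30
3 | 2 | 3 | 20 | 30
After WHERE (4 rows):
sales.qty | sales.id | orders.qty | orders.score | orders.rank
5 | 5 | 5 | 3 | 90
5 | 5 | 5 | 10 | 30
5 | 2 | 5 | 3 | 90
5 | 2 | 5 | 10 | 30
After SELECT (4 rows):
orders.rank
90
30
90
30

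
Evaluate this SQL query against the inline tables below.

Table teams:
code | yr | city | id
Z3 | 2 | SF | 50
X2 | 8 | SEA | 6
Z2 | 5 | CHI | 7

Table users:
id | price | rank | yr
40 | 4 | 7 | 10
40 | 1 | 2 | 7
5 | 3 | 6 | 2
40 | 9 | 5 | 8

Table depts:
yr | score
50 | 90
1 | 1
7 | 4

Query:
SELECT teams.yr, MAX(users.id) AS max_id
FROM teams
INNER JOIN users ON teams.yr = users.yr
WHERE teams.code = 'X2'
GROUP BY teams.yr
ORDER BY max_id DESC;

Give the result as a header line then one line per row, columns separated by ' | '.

== RESULT ==
teams.yr | max_id
8 | 40

Derivation:
After JOIN users (2 rows):
teams.code | teams.yr | teams.city | teams.id | users.id | users.price | users.rank | users.yr
Z3 | 2 | SF | 50 | 5 | 3 | 6 | 2
X2 | 8 | SEA | 6 | 40 | 9 | 5 | 8
After WHERE (1 rows):
teams.code | teams.yr | teams.city | teams.id | users.id | users.price | users.rank | users.yr
X2 | 8 | SEA | 6 | 40 | 9 | 5 | 8
After GROUP BY (1 rows):
teams.yr | max_id
8 | 40
After ORDER BY (1 rows):
teams.yr | max_id
8 | 40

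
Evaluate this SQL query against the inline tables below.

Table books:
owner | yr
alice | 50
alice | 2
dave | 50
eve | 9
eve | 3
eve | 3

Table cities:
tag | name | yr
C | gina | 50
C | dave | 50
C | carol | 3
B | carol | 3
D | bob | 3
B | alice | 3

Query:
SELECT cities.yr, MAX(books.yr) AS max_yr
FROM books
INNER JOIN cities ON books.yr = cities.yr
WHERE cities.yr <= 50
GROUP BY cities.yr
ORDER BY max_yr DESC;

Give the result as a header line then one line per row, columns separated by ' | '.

== RESULT ==
cities.yr | max_yr
50 | 50
3 | 3

Derivation:
After JOIN cities (12 rows):
books.owner | books.yr | cities.tag | cities.name | cities.yr
alice | 50 | C | gina | 50
alice | 50 | C | dave | 50
dave | 50 | C | gina | 50
dave | 50 | C | dave | 50
eve | 3 | C | carol | 3
eve | 3 | B | carol | 3
eve | 3 | D | bob | 3
eve | 3 | B | alice | 3
eve | 3 | C | carol | 3
eve | 3 | B | carol | 3
eve | 3 | D | bob | 3
eve | 3 | B | alice | 3
After WHERE (12 rows):
books.owner | books.yr | cities.tag | cities.name | cities.yr
alice | 50 | C | gina | 50
alice | 50 | C | dave | 50
dave | 50 | C | gina | 50
dave | 50 | C | dave | 50
eve | 3 | C | carol | 3
eve | 3 | B | carol | 3
eve | 3 | D | bob | 3
eve | 3 | B | alice | 3
eve | 3 | C | carol | 3
eve | 3 | B | carol | 3
eve | 3 | D | bob | 3
eve | 3 | B | alice | 3
After GROUP BY (2 rows):
cities.yr | max_yr
50 | 50
3 | 3
After ORDER BY (2 rows):
cities.yr | max_yr
50 | 50
3 | 3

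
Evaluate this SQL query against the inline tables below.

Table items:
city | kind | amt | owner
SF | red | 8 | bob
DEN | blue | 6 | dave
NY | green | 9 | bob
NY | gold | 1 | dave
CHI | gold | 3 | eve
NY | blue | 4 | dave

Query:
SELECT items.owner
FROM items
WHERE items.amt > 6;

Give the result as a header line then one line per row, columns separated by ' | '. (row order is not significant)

After WHERE (2 rows):
items.city | items.kind | items.amt | items.owner
SF | red | 8 | bob
NY | green | 9 | bob
After SELECT (2 rows):
items.owner
bob
bob

== RESULT ==
items.owner
bob
bob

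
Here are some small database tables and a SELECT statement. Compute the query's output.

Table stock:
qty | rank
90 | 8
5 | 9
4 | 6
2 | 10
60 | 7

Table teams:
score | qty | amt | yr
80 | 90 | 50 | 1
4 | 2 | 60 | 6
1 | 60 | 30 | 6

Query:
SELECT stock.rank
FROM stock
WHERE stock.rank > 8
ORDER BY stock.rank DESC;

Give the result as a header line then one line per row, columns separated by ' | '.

== RESULT ==
stock.rank
10
9

Derivation:
After WHERE (2 rows):
stock.qty | stock.rank
5 | 9
2 | 10
After SELECT (2 rows):
stock.rank
9
10
After ORDER BY (2 rows):
stock.rank
10
9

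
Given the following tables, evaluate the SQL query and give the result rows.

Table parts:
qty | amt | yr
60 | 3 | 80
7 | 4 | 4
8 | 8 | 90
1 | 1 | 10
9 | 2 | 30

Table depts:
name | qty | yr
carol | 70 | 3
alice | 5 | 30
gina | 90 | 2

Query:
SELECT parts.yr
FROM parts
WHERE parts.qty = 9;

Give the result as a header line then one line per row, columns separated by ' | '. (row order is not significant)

After WHERE (1 rows):
parts.qty | parts.amt | parts.yr
9 | 2 | 30
After SELECT (1 rows):
parts.yr
30

== RESULT ==
parts.yr
30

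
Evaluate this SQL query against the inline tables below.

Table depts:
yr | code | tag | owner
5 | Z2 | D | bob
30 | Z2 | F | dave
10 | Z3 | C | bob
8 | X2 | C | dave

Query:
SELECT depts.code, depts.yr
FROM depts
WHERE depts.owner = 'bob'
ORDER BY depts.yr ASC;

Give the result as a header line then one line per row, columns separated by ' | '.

After WHERE (2 rows):
depts.yr | depts.code | depts.tag | depts.owner
5 | Z2 | D | bob
10 | Z3 | C | bob
After SELECT (2 rows):
depts.code | depts.yr
Z2 | 5
Z3 | 10
After ORDER BY (2 rows):
depts.code | depts.yr
Z2 | 5
Z3 | 10

== RESULT ==
depts.code | depts.yr
Z2 | 5
Z3 | 10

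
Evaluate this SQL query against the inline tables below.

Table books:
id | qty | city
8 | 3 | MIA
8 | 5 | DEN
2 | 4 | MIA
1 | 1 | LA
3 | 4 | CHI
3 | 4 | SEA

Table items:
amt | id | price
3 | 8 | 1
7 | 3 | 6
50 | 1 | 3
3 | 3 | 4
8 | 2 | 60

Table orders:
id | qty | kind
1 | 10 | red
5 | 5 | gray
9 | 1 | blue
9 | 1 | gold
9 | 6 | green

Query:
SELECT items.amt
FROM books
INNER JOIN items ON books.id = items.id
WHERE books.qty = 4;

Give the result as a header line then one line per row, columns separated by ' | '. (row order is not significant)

After JOIN items (8 rows):
books.id | books.qty | books.city | items.amt | items.id | items.price
8 | 3 | MIA | 3 | 8 | 1
8 | 5 | DEN | 3 | 8 | 1
2 | 4 | MIA | 8 | 2 | 60
1 | 1 | LA | 50 | 1 | 3
3 | 4 | CHI | 7 | 3 | 6
3 | 4 | CHI | 3 | 3 | 4
3 | 4 | SEA | 7 | 3 | 6
3 | 4 | SEA | 3 | 3 | 4
After WHERE (5 rows):
books.id | books.qty | books.city | items.amt | items.id | items.price
2 | 4 | MIA | 8 | 2 | 60
3 | 4 | CHI | 7 | 3 | 6
3 | 4 | CHI | 3 | 3 | 4
3 | 4 | SEA | 7 | 3 | 6
3 | 4 | SEA | 3 | 3 | 4
After SELECT (5 rows):
items.amt
8
7
3
7
3

== RESULT ==
items.amt
8
7
3
7
3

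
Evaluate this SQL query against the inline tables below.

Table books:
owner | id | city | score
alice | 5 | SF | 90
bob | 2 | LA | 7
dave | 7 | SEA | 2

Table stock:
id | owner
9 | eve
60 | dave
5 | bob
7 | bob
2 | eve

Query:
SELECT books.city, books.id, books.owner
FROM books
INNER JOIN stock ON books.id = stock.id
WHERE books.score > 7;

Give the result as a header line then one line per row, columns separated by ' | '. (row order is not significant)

== RESULT ==
books.city | books.id | books.owner
SF | 5 | alice

Derivation:
After JOIN stock (3 rows):
books.owner | books.id | books.city | books.score | stock.id | stock.owner
alice | 5 | SF | 90 | 5 | bob
bob | 2 | LA | 7 | 2 | eve
dave | 7 | SEA | 2 | 7 | bob
After WHERE (1 rows):
books.owner | books.id | books.city | books.score | stock.id | stock.owner
alice | 5 | SF | 90 | 5 | bob
After SELECT (1 rows):
books.city | books.id | books.owner
SF | 5 | alice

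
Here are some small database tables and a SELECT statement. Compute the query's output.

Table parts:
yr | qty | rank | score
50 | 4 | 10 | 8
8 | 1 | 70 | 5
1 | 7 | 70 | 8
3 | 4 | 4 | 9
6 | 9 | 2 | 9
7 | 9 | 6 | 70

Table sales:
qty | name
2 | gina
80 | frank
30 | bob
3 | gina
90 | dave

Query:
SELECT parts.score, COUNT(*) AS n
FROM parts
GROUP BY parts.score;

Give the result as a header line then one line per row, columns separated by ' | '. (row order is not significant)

== RESULT ==
parts.score | n
8 | 2
5 | 1
9 | 2
70 | 1

Derivation:
After GROUP BY (4 rows):
parts.score | n
8 | 2
5 | 1
9 | 2
70 | 1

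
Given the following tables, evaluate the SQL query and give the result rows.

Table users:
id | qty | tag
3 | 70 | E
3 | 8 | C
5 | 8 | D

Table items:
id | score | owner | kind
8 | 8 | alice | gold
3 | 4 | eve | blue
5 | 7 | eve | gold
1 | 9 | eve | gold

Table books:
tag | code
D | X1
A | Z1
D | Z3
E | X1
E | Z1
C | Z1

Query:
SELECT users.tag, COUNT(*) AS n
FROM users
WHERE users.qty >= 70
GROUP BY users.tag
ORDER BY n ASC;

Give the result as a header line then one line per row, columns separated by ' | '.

== RESULT ==
users.tag | n
E | 1

Derivation:
After WHERE (1 rows):
users.id | users.qty | users.tag
3 | 70 | E
After GROUP BY (1 rows):
users.tag | n
E | 1
After ORDER BY (1 rows):
users.tag | n
E | 1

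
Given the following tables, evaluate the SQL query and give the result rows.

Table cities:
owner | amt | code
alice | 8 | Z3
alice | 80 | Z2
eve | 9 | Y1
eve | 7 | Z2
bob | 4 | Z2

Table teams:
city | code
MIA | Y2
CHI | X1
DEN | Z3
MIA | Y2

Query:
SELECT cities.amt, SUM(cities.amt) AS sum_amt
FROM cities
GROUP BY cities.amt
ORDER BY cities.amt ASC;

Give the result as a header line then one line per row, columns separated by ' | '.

== RESULT ==
cities.amt | sum_amt
4 | 4
7 | 7
8 | 8
9 | 9
80 | 80

Derivation:
After GROUP BY (5 rows):
cities.amt | sum_amt
8 | 8
80 | 80
9 | 9
7 | 7
4 | 4
After ORDER BY (5 rows):
cities.amt | sum_amt
4 | 4
7 | 7
8 | 8
9 | 9
80 | 80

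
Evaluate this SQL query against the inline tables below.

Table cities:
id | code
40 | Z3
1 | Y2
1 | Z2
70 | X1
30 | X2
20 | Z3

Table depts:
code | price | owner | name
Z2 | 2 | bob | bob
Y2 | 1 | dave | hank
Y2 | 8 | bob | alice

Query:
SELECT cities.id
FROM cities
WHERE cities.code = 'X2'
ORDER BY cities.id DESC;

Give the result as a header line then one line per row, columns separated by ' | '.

After WHERE (1 rows):
cities.id | cities.code
30 | X2
After SELECT (1 rows):
cities.id
30
After ORDER BY (1 rows):
cities.id
30

== RESULT ==
cities.id
30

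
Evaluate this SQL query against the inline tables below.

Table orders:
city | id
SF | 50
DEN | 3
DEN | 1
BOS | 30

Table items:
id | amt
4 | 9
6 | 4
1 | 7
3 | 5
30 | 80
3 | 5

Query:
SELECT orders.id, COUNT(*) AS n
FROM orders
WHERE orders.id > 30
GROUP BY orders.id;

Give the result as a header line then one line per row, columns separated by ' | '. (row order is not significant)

After WHERE (1 rows):
orders.city | orders.id
SF | 50
After GROUP BY (1 rows):
orders.id | n
50 | 1

== RESULT ==
orders.id | n
50 | 1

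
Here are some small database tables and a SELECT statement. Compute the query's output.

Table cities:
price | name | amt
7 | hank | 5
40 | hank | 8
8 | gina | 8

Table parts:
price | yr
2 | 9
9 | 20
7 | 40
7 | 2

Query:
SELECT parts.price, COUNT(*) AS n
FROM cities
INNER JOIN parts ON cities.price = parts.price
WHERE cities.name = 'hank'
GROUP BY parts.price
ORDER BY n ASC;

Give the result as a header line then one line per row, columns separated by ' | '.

After JOIN parts (2 rows):
cities.price | cities.name | cities.amt | parts.price | parts.yr
7 | hank | 5 | 7 | 40
7 | hank | 5 | 7 | 2
After WHERE (2 rows):
cities.price | cities.name | cities.amt | parts.price | parts.yr
7 | hank | 5 | 7 | 40
7 | hank | 5 | 7 | 2
After GROUP BY (1 rows):
parts.price | n
7 | 2
After ORDER BY (1 rows):
parts.price | n
7 | 2

== RESULT ==
parts.price | n
7 | 2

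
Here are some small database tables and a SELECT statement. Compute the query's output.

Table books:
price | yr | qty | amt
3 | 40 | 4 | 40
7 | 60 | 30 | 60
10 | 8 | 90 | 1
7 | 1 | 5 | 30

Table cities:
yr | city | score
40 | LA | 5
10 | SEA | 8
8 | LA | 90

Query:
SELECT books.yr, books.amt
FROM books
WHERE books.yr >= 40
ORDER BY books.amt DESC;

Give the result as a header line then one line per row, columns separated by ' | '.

After WHERE (2 rows):
books.price | books.yr | books.qty | books.amt
3 | 40 | 4 | 40
7 | 60 | 30 | 60
After SELECT (2 rows):
books.yr | books.amt
40 | 40
60 | 60
After ORDER BY (2 rows):
books.yr | books.amt
60 | 60
40 | 40

== RESULT ==
books.yr | books.amt
60 | 60
40 | 40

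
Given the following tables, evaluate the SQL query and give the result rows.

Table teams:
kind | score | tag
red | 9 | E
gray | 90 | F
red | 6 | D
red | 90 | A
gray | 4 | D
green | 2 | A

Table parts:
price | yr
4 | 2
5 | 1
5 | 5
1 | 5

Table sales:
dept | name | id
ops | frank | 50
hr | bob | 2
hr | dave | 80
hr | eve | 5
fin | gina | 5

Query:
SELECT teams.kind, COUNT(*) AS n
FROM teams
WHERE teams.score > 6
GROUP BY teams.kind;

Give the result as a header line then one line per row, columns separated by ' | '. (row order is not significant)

After WHERE (3 rows):
teams.kind | teams.score | teams.tag
red | 9 | E
gray | 90 | F
red | 90 | A
After GROUP BY (2 rows):
teams.kind | n
red | 2
gray | 1

== RESULT ==
teams.kind | n
red | 2
gray | 1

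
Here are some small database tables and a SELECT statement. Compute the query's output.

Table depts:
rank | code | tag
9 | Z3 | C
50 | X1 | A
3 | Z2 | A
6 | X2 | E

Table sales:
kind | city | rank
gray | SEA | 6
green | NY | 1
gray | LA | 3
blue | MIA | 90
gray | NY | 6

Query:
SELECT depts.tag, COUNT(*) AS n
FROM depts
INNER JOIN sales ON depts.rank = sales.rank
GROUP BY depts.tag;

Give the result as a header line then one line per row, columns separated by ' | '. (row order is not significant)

== RESULT ==
depts.tag | n
A | 1
E | 2

Derivation:
After JOIN sales (3 rows):
depts.rank | depts.code | depts.tag | sales.kind | sales.city | sales.rank
3 | Z2 | A | gray | LA | 3
6 | X2 | E | gray | SEA | 6
6 | X2 | E | gray | NY | 6
After GROUP BY (2 rows):
depts.tag | n
A | 1
E | 2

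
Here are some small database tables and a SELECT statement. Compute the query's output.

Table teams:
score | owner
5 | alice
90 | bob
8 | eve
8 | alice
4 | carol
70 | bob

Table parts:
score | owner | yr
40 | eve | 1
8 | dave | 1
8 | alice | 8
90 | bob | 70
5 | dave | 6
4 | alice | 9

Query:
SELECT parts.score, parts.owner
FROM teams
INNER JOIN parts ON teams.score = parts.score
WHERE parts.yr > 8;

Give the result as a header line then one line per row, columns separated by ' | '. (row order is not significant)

After JOIN parts (7 rows):
teams.score | teams.owner | parts.score | parts.owner | parts.yr
5 | alice | 5 | dave | 6
90 | bob | 90 | bob | 70
8 | eve | 8 | dave | 1
8 | eve | 8 | alice | 8
8 | alice | 8 | dave | 1
8 | alice | 8 | alice | 8
4 | carol | 4 | alice | 9
After WHERE (2 rows):
teams.score | teams.owner | parts.score | parts.owner | parts.yr
90 | bob | 90 | bob | 70
4 | carol | 4 | alice | 9
After SELECT (2 rows):
parts.score | parts.owner
90 | bob
4 | alice

== RESULT ==
parts.score | parts.owner
90 | bob
4 | alice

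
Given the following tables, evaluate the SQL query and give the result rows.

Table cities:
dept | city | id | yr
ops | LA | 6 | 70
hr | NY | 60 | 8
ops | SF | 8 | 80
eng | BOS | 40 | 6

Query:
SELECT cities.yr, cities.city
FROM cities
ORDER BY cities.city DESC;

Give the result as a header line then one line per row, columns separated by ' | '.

== RESULT ==
cities.yr | cities.city
80 | SF
8 | NY
70 | LA
6 | BOS

Derivation:
After SELECT (4 rows):
cities.yr | cities.city
70 | LA
8 | NY
80 | SF
6 | BOS
After ORDER BY (4 rows):
cities.yr | cities.city
80 | SF
8 | NY
70 | LA
6 | BOS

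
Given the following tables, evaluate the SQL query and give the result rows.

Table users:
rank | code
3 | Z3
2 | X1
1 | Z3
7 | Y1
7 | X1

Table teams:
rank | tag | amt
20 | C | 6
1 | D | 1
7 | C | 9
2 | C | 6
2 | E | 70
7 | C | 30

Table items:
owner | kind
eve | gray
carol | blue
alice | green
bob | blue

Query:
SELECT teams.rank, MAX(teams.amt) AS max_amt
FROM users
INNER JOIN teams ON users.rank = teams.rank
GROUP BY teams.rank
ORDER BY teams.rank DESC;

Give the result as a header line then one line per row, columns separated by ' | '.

After JOIN teams (7 rows):
users.rank | users.code | teams.rank | teams.tag | teams.amt
2 | X1 | 2 | C | 6
2 | X1 | 2 | E | 70
1 | Z3 | 1 | D | 1
7 | Y1 | 7 | C | 9
7 | Y1 | 7 | C | 30
7 | X1 | 7 | C | 9
7 | X1 | 7 | C | 30
After GROUP BY (3 rows):
teams.rank | max_amt
2 | 70
1 | 1
7 | 30
After ORDER BY (3 rows):
teams.rank | max_amt
7 | 30
2 | 70
1 | 1

== RESULT ==
teams.rank | max_amt
7 | 30
2 | 70
1 | 1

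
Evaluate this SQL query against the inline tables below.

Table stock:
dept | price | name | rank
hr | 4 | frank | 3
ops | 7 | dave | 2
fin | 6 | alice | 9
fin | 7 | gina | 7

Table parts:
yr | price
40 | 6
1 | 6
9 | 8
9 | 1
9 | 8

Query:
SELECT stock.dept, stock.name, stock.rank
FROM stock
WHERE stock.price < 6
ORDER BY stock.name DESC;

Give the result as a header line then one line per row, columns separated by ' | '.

== RESULT ==
stock.dept | stock.name | stock.rank
hr | frank | 3

Derivation:
After WHERE (1 rows):
stock.dept | stock.price | stock.name | stock.rank
hr | 4 | frank | 3
After SELECT (1 rows):
stock.dept | stock.name | stock.rank
hr | frank | 3
After ORDER BY (1 rows):
stock.dept | stock.name | stock.rank
hr | frank | 3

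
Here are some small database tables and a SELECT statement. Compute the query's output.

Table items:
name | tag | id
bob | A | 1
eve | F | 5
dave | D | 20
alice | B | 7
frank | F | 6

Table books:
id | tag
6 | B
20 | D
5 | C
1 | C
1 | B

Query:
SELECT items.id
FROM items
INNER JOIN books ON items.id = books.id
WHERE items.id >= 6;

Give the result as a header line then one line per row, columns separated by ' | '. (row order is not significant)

== RESULT ==
items.id
20
6

Derivation:
After JOIN books (5 rows):
items.name | items.tag | items.id | books.id | books.tag
bob | A | 1 | 1 | C
bob | A | 1 | 1 | B
eve | F | 5 | 5 | C
dave | D | 20 | 20 | D
frank | F | 6 | 6 | B
After WHERE (2 rows):
items.name | items.tag | items.id | books.id | books.tag
dave | D | 20 | 20 | D
frank | F | 6 | 6 | B
After SELECT (2 rows):
items.id
20
6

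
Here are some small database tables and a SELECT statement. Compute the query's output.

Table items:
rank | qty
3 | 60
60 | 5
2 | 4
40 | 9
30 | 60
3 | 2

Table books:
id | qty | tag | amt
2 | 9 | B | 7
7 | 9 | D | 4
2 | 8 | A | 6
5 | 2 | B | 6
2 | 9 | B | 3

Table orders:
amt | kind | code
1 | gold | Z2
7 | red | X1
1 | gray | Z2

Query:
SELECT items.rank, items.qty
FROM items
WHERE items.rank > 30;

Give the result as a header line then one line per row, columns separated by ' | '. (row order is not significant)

After WHERE (2 rows):
items.rank | items.qty
60 | 5
40 | 9
After SELECT (2 rows):
items.rank | items.qty
60 | 5
40 | 9

== RESULT ==
items.rank | items.qty
60 | 5
40 | 9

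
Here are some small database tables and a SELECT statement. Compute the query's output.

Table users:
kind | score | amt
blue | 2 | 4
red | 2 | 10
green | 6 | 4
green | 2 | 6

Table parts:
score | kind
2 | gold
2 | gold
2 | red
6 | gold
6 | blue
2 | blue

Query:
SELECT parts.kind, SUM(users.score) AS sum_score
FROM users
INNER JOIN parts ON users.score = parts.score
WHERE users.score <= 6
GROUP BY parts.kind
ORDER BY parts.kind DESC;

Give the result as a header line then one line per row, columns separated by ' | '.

After JOIN parts (14 rows):
users.kind | users.score | users.amt | parts.score | parts.kind
blue | 2 | 4 | 2 | gold
blue | 2 | 4 | 2 | gold
blue | 2 | 4 | 2 | red
blue | 2 | 4 | 2 | blue
red | 2 | 10 | 2 | gold
red | 2 | 10 | 2 | gold
red | 2 | 10 | 2 | red
red | 2 | 10 | 2 | blue
green | 6 | 4 | 6 | gold
green | 6 | 4 | 6 | blue
green | 2 | 6 | 2 | gold
green | 2 | 6 | 2 | gold
green | 2 | 6 | 2 | red
green | 2 | 6 | 2 | blue
After WHERE (14 rows):
users.kind | users.score | users.amt | parts.score | parts.kind
blue | 2 | 4 | 2 | gold
blue | 2 | 4 | 2 | gold
blue | 2 | 4 | 2 | red
blue | 2 | 4 | 2 | blue
red | 2 | 10 | 2 | gold
red | 2 | 10 | 2 | gold
red | 2 | 10 | 2 | red
red | 2 | 10 | 2 | blue
green | 6 | 4 | 6 | gold
green | 6 | 4 | 6 | blue
green | 2 | 6 | 2 | gold
green | 2 | 6 | 2 | gold
green | 2 | 6 | 2 | red
green | 2 | 6 | 2 | blue
After GROUP BY (3 rows):
parts.kind | sum_score
gold | 18
red | 6
blue | 12
After ORDER BY (3 rows):
parts.kind | sum_score
red | 6
gold | 18
blue | 12

== RESULT ==
parts.kind | sum_score
red | 6
gold | 18
blue | 12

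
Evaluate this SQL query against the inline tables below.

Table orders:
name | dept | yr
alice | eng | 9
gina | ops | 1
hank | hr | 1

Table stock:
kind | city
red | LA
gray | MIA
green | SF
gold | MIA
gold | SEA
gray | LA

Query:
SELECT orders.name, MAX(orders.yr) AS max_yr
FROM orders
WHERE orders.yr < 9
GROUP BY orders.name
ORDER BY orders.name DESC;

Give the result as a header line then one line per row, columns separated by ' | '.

== RESULT ==
orders.name | max_yr
hank | 1
gina | 1

Derivation:
After WHERE (2 rows):
orders.name | orders.dept | orders.yr
gina | ops | 1
hank | hr | 1
After GROUP BY (2 rows):
orders.name | max_yr
gina | 1
hank | 1
After ORDER BY (2 rows):
orders.name | max_yr
hank | 1
gina | 1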